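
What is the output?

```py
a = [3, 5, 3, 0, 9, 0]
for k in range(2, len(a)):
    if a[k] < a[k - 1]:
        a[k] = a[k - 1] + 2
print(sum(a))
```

k=2: 3<5, a[2] = 5+2 = 7 → [3, 5, 7, 0, 9, 0]
k=3: 0<7, a[3] = 7+2 = 9 → [3, 5, 7, 9, 9, 0]
k=4: 9>=9, unchanged → [3, 5, 7, 9, 9, 0]
k=5: 0<9, a[5] = 9+2 = 11 → [3, 5, 7, 9, 9, 11]
sum = 44

44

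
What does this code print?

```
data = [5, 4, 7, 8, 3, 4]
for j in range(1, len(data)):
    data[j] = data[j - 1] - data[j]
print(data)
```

j=1: data[1] = 5-4 = 1 → [5, 1, 7, 8, 3, 4]
j=2: data[2] = 1-7 = -6 → [5, 1, -6, 8, 3, 4]
j=3: data[3] = (-6)-8 = -14 → [5, 1, -6, -14, 3, 4]
j=4: data[4] = (-14)-3 = -17 → [5, 1, -6, -14, -17, 4]
j=5: data[5] = (-17)-4 = -21 → [5, 1, -6, -14, -17, -21]

[5, 1, -6, -14, -17, -21]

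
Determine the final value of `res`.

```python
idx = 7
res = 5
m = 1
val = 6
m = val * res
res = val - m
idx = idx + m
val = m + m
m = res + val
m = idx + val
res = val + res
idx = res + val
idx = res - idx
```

m = 6*5 = 30
res = 6-30 = -24
idx = 7+30 = 37
val = 30+30 = 60
m = (-24)+60 = 36
m = 37+60 = 97
res = 60+(-24) = 36
idx = 36+60 = 96
idx = 36-96 = -60

36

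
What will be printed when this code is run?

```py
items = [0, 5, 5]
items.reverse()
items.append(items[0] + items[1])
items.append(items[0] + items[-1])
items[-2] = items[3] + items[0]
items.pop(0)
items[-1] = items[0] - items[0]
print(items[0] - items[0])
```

reverse → [5, 5, 0]
append items[0]+items[1] = 5+5 = 10 → [5, 5, 0, 10]
append items[0]+items[-1] = 5+10 = 15 → [5, 5, 0, 10, 15]
items[-2] = items[3]+items[0] = 10+5 = 15 → [5, 5, 0, 15, 15]
pop(0) removes 5 → [5, 0, 15, 15]
items[-1] = items[0]-items[0] = 5-5 = 0 → [5, 0, 15, 0]
items[0]-items[0] = 5-5 = 0

0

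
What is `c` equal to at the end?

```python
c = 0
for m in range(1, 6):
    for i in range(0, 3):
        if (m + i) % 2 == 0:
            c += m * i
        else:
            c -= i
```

m=1,i=0: odd sum, c = 0-0 = 0
m=1,i=1: even sum, c = 0+1 = 1
m=1,i=2: odd sum, c = 1-2 = -1
m=2,i=0: even sum, c = (-1)+0 = -1
m=2,i=1: odd sum, c = (-1)-1 = -2
m=2,i=2: even sum, c = (-2)+4 = 2
m=3,i=0: odd sum, c = 2-0 = 2
m=3,i=1: even sum, c = 2+3 = 5
m=3,i=2: odd sum, c = 5-2 = 3
m=4,i=0: even sum, c = 3+0 = 3
m=4,i=1: odd sum, c = 3-1 = 2
m=4,i=2: even sum, c = 2+8 = 10
m=5,i=0: odd sum, c = 10-0 = 10
m=5,i=1: even sum, c = 10+5 = 15
m=5,i=2: odd sum, c = 15-2 = 13

13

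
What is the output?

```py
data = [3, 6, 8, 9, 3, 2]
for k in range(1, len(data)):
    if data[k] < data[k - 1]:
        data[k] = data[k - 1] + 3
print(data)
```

k=1: 6>=3, unchanged → [3, 6, 8, 9, 3, 2]
k=2: 8>=6, unchanged → [3, 6, 8, 9, 3, 2]
k=3: 9>=8, unchanged → [3, 6, 8, 9, 3, 2]
k=4: 3<9, data[4] = 9+3 = 12 → [3, 6, 8, 9, 12, 2]
k=5: 2<12, data[5] = 12+3 = 15 → [3, 6, 8, 9, 12, 15]

[3, 6, 8, 9, 12, 15]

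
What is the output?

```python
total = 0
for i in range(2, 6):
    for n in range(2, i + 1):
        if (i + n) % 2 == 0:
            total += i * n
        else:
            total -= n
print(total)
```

66

i=2,n=2: even sum, total = 0+4 = 4
i=3,n=2: odd sum, total = 4-2 = 2
i=3,n=3: even sum, total = 2+9 = 11
i=4,n=2: even sum, total = 11+8 = 19
i=4,n=3: odd sum, total = 19-3 = 16
i=4,n=4: even sum, total = 16+16 = 32
i=5,n=2: odd sum, total = 32-2 = 30
i=5,n=3: even sum, total = 30+15 = 45
i=5,n=4: odd sum, total = 45-4 = 41
i=5,n=5: even sum, total = 41+25 = 66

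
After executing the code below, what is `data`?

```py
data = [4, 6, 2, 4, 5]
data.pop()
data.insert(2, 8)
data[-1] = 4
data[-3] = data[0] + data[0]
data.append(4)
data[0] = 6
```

[6, 6, 8, 2, 4, 4]

pop() removes 5 → [4, 6, 2, 4]
insert 8 at 2 → [4, 6, 8, 2, 4]
data[-1] = 4 → [4, 6, 8, 2, 4]
data[-3] = data[0]+data[0] = 4+4 = 8 → [4, 6, 8, 2, 4]
append 4 → [4, 6, 8, 2, 4, 4]
data[0] = 6 → [6, 6, 8, 2, 4, 4]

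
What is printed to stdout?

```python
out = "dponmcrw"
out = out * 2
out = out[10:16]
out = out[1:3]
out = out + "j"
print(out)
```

nmj

repeat ×2 → 'dponmcrwdponmcrw'
slice [10:16] → 'onmcrw'
slice [1:3] → 'nm'
+ 'j' → 'nmj'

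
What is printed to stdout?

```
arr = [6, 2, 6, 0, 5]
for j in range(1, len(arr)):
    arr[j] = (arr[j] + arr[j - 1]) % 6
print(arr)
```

[6, 2, 2, 2, 1]

j=1: arr[1] = (2+6)%6 = 2 → [6, 2, 6, 0, 5]
j=2: arr[2] = (6+2)%6 = 2 → [6, 2, 2, 0, 5]
j=3: arr[3] = (0+2)%6 = 2 → [6, 2, 2, 2, 5]
j=4: arr[4] = (5+2)%6 = 1 → [6, 2, 2, 2, 1]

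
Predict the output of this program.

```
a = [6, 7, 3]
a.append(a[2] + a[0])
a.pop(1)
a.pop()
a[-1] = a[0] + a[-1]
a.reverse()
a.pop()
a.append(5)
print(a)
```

[9, 5]

append a[2]+a[0] = 3+6 = 9 → [6, 7, 3, 9]
pop(1) removes 7 → [6, 3, 9]
pop() removes 9 → [6, 3]
a[-1] = a[0]+a[-1] = 6+3 = 9 → [6, 9]
reverse → [9, 6]
pop() removes 6 → [9]
append 5 → [9, 5]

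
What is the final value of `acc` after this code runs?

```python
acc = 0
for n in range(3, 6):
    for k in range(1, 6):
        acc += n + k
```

n=3,k=1: acc = 0+4 = 4
n=3,k=2: acc = 4+5 = 9
n=3,k=3: acc = 9+6 = 15
n=3,k=4: acc = 15+7 = 22
n=3,k=5: acc = 22+8 = 30
n=4,k=1: acc = 30+5 = 35
n=4,k=2: acc = 35+6 = 41
n=4,k=3: acc = 41+7 = 48
n=4,k=4: acc = 48+8 = 56
n=4,k=5: acc = 56+9 = 65
n=5,k=1: acc = 65+6 = 71
n=5,k=2: acc = 71+7 = 78
n=5,k=3: acc = 78+8 = 86
n=5,k=4: acc = 86+9 = 95
n=5,k=5: acc = 95+10 = 105

105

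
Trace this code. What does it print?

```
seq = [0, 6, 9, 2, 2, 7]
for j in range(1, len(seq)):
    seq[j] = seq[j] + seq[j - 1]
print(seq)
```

j=1: seq[1] = 6+0 = 6 → [0, 6, 9, 2, 2, 7]
j=2: seq[2] = 9+6 = 15 → [0, 6, 15, 2, 2, 7]
j=3: seq[3] = 2+15 = 17 → [0, 6, 15, 17, 2, 7]
j=4: seq[4] = 2+17 = 19 → [0, 6, 15, 17, 19, 7]
j=5: seq[5] = 7+19 = 26 → [0, 6, 15, 17, 19, 26]

[0, 6, 15, 17, 19, 26]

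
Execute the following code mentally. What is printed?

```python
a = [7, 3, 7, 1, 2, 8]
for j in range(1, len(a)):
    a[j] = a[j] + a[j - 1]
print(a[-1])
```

j=1: a[1] = 3+7 = 10 → [7, 10, 7, 1, 2, 8]
j=2: a[2] = 7+10 = 17 → [7, 10, 17, 1, 2, 8]
j=3: a[3] = 1+17 = 18 → [7, 10, 17, 18, 2, 8]
j=4: a[4] = 2+18 = 20 → [7, 10, 17, 18, 20, 8]
j=5: a[5] = 8+20 = 28 → [7, 10, 17, 18, 20, 28]

28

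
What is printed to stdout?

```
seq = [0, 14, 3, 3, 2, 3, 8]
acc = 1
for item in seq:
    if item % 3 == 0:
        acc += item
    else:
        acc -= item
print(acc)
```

item=0: %3==0, acc = 1+0 = 1
item=14: not %3==0, acc = 1-14 = -13
item=3: %3==0, acc = (-13)+3 = -10
item=3: %3==0, acc = (-10)+3 = -7
item=2: not %3==0, acc = (-7)-2 = -9
item=3: %3==0, acc = (-9)+3 = -6
item=8: not %3==0, acc = (-6)-8 = -14

-14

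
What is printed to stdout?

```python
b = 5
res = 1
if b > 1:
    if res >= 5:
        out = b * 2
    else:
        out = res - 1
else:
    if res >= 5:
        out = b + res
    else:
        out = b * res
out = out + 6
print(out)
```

b=5, res=1
b > 1 is True; res >= 5 is False
→ out = res - 1 = 0
out = 0+6 = 6

6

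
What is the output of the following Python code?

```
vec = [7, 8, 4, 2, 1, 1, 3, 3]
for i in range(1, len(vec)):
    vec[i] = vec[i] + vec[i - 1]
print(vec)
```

i=1: vec[1] = 8+7 = 15 → [7, 15, 4, 2, 1, 1, 3, 3]
i=2: vec[2] = 4+15 = 19 → [7, 15, 19, 2, 1, 1, 3, 3]
i=3: vec[3] = 2+19 = 21 → [7, 15, 19, 21, 1, 1, 3, 3]
i=4: vec[4] = 1+21 = 22 → [7, 15, 19, 21, 22, 1, 3, 3]
i=5: vec[5] = 1+22 = 23 → [7, 15, 19, 21, 22, 23, 3, 3]
i=6: vec[6] = 3+23 = 26 → [7, 15, 19, 21, 22, 23, 26, 3]
i=7: vec[7] = 3+26 = 29 → [7, 15, 19, 21, 22, 23, 26, 29]

[7, 15, 19, 21, 22, 23, 26, 29]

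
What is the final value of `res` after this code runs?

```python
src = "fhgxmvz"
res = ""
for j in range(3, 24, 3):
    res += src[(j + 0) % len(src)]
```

'xzgvhmf'

j=3: add src[3]='x' → 'x'
j=6: add src[6]='z' → 'xz'
j=9: add src[2]='g' → 'xzg'
j=12: add src[5]='v' → 'xzgv'
j=15: add src[1]='h' → 'xzgvh'
j=18: add src[4]='m' → 'xzgvhm'
j=21: add src[0]='f' → 'xzgvhmf'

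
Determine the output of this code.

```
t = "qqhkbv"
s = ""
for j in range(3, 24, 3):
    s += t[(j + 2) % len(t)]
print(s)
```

j=3: add t[5]='v' → 'v'
j=6: add t[2]='h' → 'vh'
j=9: add t[5]='v' → 'vhv'
j=12: add t[2]='h' → 'vhvh'
j=15: add t[5]='v' → 'vhvhv'
j=18: add t[2]='h' → 'vhvhvh'
j=21: add t[5]='v' → 'vhvhvhv'

vhvhvhv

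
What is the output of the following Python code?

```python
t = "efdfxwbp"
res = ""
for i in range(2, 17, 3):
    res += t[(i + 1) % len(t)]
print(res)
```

fbfxp

i=2: add t[3]='f' → 'f'
i=5: add t[6]='b' → 'fb'
i=8: add t[1]='f' → 'fbf'
i=11: add t[4]='x' → 'fbfx'
i=14: add t[7]='p' → 'fbfxp'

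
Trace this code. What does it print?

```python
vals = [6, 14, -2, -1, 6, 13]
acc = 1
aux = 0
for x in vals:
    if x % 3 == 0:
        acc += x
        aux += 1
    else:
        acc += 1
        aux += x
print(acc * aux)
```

442

x=6: %3==0, acc = 1+6 = 7; aux=1
x=14: not %3==0, acc = 7+1 = 8; aux=15
x=-2: not %3==0, acc = 8+1 = 9; aux=13
x=-1: not %3==0, acc = 9+1 = 10; aux=12
x=6: %3==0, acc = 10+6 = 16; aux=13
x=13: not %3==0, acc = 16+1 = 17; aux=26
acc*aux = 17*26 = 442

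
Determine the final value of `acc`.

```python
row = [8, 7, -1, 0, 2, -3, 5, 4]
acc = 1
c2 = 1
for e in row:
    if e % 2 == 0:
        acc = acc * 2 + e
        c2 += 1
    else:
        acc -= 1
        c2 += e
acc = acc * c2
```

e=8: even, acc = 1*2+8 = 10; c2=2
e=7: not even, acc = 10-1 = 9; c2=9
e=-1: not even, acc = 9-1 = 8; c2=8
e=0: even, acc = 8*2+0 = 16; c2=9
e=2: even, acc = 16*2+2 = 34; c2=10
e=-3: not even, acc = 34-1 = 33; c2=7
e=5: not even, acc = 33-1 = 32; c2=12
e=4: even, acc = 32*2+4 = 68; c2=13
acc*c2 = 68*13 = 884

884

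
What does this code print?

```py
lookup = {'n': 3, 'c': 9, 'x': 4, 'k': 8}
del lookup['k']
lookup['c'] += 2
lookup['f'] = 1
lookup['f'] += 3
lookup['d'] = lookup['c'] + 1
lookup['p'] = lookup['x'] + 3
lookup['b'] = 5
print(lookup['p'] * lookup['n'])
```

del 'k' → {'n': 3, 'c': 9, 'x': 4}
lookup['c'] = 9+2 = 11 → {'n': 3, 'c': 11, 'x': 4}
lookup['f'] = 1 → {'n': 3, 'c': 11, 'x': 4, 'f': 1}
lookup['f'] = 1+3 = 4 → {'n': 3, 'c': 11, 'x': 4, 'f': 4}
lookup['d'] = lookup['c']+1 = 12 → {'n': 3, 'c': 11, 'x': 4, 'f': 4, 'd': 12}
lookup['p'] = lookup['x']+3 = 7 → {'n': 3, 'c': 11, 'x': 4, 'f': 4, 'd': 12, 'p': 7}
lookup['b'] = 5 → {'n': 3, 'c': 11, 'x': 4, 'f': 4, 'd': 12, 'p': 7, 'b': 5}
lookup['p']*lookup['n'] = 7*3 = 21

21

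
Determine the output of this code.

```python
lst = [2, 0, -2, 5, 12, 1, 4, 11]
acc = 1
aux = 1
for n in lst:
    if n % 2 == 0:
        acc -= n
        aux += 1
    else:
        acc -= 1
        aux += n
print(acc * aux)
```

-414

n=2: even, acc = 1-2 = -1; aux=2
n=0: even, acc = (-1)-0 = -1; aux=3
n=-2: even, acc = (-1)-(-2) = 1; aux=4
n=5: not even, acc = 1-1 = 0; aux=9
n=12: even, acc = 0-12 = -12; aux=10
n=1: not even, acc = (-12)-1 = -13; aux=11
n=4: even, acc = (-13)-4 = -17; aux=12
n=11: not even, acc = (-17)-1 = -18; aux=23
acc*aux = (-18)*23 = -414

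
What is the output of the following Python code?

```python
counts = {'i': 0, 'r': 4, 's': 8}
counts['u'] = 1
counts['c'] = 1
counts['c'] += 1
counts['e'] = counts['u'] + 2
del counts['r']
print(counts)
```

{'i': 0, 's': 8, 'u': 1, 'c': 2, 'e': 3}

counts['u'] = 1 → {'i': 0, 'r': 4, 's': 8, 'u': 1}
counts['c'] = 1 → {'i': 0, 'r': 4, 's': 8, 'u': 1, 'c': 1}
counts['c'] = 1+1 = 2 → {'i': 0, 'r': 4, 's': 8, 'u': 1, 'c': 2}
counts['e'] = counts['u']+2 = 3 → {'i': 0, 'r': 4, 's': 8, 'u': 1, 'c': 2, 'e': 3}
del 'r' → {'i': 0, 's': 8, 'u': 1, 'c': 2, 'e': 3}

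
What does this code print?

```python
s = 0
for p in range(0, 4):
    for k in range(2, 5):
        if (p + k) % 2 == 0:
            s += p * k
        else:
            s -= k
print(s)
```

6

p=0,k=2: even sum, s = 0+0 = 0
p=0,k=3: odd sum, s = 0-3 = -3
p=0,k=4: even sum, s = (-3)+0 = -3
p=1,k=2: odd sum, s = (-3)-2 = -5
p=1,k=3: even sum, s = (-5)+3 = -2
p=1,k=4: odd sum, s = (-2)-4 = -6
p=2,k=2: even sum, s = (-6)+4 = -2
p=2,k=3: odd sum, s = (-2)-3 = -5
p=2,k=4: even sum, s = (-5)+8 = 3
p=3,k=2: odd sum, s = 3-2 = 1
p=3,k=3: even sum, s = 1+9 = 10
p=3,k=4: odd sum, s = 10-4 = 6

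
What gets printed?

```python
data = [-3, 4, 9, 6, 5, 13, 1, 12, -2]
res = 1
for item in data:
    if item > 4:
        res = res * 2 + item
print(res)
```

282

item=-3: not >4
item=4: not >4
item=9: >4, res = 1*2+9 = 11
item=6: >4, res = 11*2+6 = 28
item=5: >4, res = 28*2+5 = 61
item=13: >4, res = 61*2+13 = 135
item=1: not >4
item=12: >4, res = 135*2+12 = 282
item=-2: not >4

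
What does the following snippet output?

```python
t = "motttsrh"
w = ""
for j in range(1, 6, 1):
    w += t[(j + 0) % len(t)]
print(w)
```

ottts

j=1: add t[1]='o' → 'o'
j=2: add t[2]='t' → 'ot'
j=3: add t[3]='t' → 'ott'
j=4: add t[4]='t' → 'ottt'
j=5: add t[5]='s' → 'ottts'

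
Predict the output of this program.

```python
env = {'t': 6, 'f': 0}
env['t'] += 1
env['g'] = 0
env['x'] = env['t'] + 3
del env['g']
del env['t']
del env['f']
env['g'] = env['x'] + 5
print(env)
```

env['t'] = 6+1 = 7 → {'t': 7, 'f': 0}
env['g'] = 0 → {'t': 7, 'f': 0, 'g': 0}
env['x'] = env['t']+3 = 10 → {'t': 7, 'f': 0, 'g': 0, 'x': 10}
del 'g' → {'t': 7, 'f': 0, 'x': 10}
del 't' → {'f': 0, 'x': 10}
del 'f' → {'x': 10}
env['g'] = env['x']+5 = 15 → {'x': 10, 'g': 15}

{'x': 10, 'g': 15}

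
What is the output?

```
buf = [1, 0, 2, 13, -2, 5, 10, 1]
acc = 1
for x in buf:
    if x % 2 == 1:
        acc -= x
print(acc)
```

x=1: odd, acc = 1-1 = 0
x=0: not odd
x=2: not odd
x=13: odd, acc = 0-13 = -13
x=-2: not odd
x=5: odd, acc = (-13)-5 = -18
x=10: not odd
x=1: odd, acc = (-18)-1 = -19

-19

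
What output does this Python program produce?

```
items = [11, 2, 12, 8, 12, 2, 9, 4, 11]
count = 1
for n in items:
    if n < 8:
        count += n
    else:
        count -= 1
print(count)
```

3

n=11: not <8, count = 1-1 = 0
n=2: <8, count = 0+2 = 2
n=12: not <8, count = 2-1 = 1
n=8: not <8, count = 1-1 = 0
n=12: not <8, count = 0-1 = -1
n=2: <8, count = (-1)+2 = 1
n=9: not <8, count = 1-1 = 0
n=4: <8, count = 0+4 = 4
n=11: not <8, count = 4-1 = 3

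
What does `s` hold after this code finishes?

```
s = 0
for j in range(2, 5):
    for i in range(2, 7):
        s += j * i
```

j=2,i=2: s = 0+4 = 4
j=2,i=3: s = 4+6 = 10
j=2,i=4: s = 10+8 = 18
j=2,i=5: s = 18+10 = 28
j=2,i=6: s = 28+12 = 40
j=3,i=2: s = 40+6 = 46
j=3,i=3: s = 46+9 = 55
j=3,i=4: s = 55+12 = 67
j=3,i=5: s = 67+15 = 82
j=3,i=6: s = 82+18 = 100
j=4,i=2: s = 100+8 = 108
j=4,i=3: s = 108+12 = 120
j=4,i=4: s = 120+16 = 136
j=4,i=5: s = 136+20 = 156
j=4,i=6: s = 156+24 = 180

180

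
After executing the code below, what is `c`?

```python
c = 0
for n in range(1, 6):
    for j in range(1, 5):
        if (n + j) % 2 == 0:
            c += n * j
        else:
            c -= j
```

n=1,j=1: even sum, c = 0+1 = 1
n=1,j=2: odd sum, c = 1-2 = -1
n=1,j=3: even sum, c = (-1)+3 = 2
n=1,j=4: odd sum, c = 2-4 = -2
n=2,j=1: odd sum, c = (-2)-1 = -3
n=2,j=2: even sum, c = (-3)+4 = 1
n=2,j=3: odd sum, c = 1-3 = -2
n=2,j=4: even sum, c = (-2)+8 = 6
n=3,j=1: even sum, c = 6+3 = 9
n=3,j=2: odd sum, c = 9-2 = 7
n=3,j=3: even sum, c = 7+9 = 16
n=3,j=4: odd sum, c = 16-4 = 12
n=4,j=1: odd sum, c = 12-1 = 11
n=4,j=2: even sum, c = 11+8 = 19
n=4,j=3: odd sum, c = 19-3 = 16
n=4,j=4: even sum, c = 16+16 = 32
n=5,j=1: even sum, c = 32+5 = 37
n=5,j=2: odd sum, c = 37-2 = 35
n=5,j=3: even sum, c = 35+15 = 50
n=5,j=4: odd sum, c = 50-4 = 46

46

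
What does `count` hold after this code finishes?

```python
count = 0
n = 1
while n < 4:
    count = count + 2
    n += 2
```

n=1: count = 0+2 = 2
n=3: count = 2+2 = 4

4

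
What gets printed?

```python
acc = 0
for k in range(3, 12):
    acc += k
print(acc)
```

63

k=3: acc = 0+3 = 3
k=4: acc = 3+4 = 7
k=5: acc = 7+5 = 12
k=6: acc = 12+6 = 18
k=7: acc = 18+7 = 25
k=8: acc = 25+8 = 33
k=9: acc = 33+9 = 42
k=10: acc = 42+10 = 52
k=11: acc = 52+11 = 63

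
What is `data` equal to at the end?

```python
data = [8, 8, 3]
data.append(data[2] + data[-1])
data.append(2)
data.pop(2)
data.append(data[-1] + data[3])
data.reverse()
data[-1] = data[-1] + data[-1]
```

[4, 2, 6, 8, 16]

append data[2]+data[-1] = 3+3 = 6 → [8, 8, 3, 6]
append 2 → [8, 8, 3, 6, 2]
pop(2) removes 3 → [8, 8, 6, 2]
append data[-1]+data[3] = 2+2 = 4 → [8, 8, 6, 2, 4]
reverse → [4, 2, 6, 8, 8]
data[-1] = data[-1]+data[-1] = 8+8 = 16 → [4, 2, 6, 8, 16]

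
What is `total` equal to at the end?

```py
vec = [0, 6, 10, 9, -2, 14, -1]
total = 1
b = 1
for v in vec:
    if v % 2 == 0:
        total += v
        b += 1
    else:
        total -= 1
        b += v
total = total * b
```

v=0: even, total = 1+0 = 1; b=2
v=6: even, total = 1+6 = 7; b=3
v=10: even, total = 7+10 = 17; b=4
v=9: not even, total = 17-1 = 16; b=13
v=-2: even, total = 16+(-2) = 14; b=14
v=14: even, total = 14+14 = 28; b=15
v=-1: not even, total = 28-1 = 27; b=14
total*b = 27*14 = 378

378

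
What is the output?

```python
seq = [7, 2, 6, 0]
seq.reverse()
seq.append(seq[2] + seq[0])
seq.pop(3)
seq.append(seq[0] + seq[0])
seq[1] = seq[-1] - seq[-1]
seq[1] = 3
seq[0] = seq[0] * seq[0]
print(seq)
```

[0, 3, 2, 2, 0]

reverse → [0, 6, 2, 7]
append seq[2]+seq[0] = 2+0 = 2 → [0, 6, 2, 7, 2]
pop(3) removes 7 → [0, 6, 2, 2]
append seq[0]+seq[0] = 0+0 = 0 → [0, 6, 2, 2, 0]
seq[1] = seq[-1]-seq[-1] = 0-0 = 0 → [0, 0, 2, 2, 0]
seq[1] = 3 → [0, 3, 2, 2, 0]
seq[0] = seq[0]*seq[0] = 0*0 = 0 → [0, 3, 2, 2, 0]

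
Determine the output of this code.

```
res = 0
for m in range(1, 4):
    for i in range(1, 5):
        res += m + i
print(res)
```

m=1,i=1: res = 0+2 = 2
m=1,i=2: res = 2+3 = 5
m=1,i=3: res = 5+4 = 9
m=1,i=4: res = 9+5 = 14
m=2,i=1: res = 14+3 = 17
m=2,i=2: res = 17+4 = 21
m=2,i=3: res = 21+5 = 26
m=2,i=4: res = 26+6 = 32
m=3,i=1: res = 32+4 = 36
m=3,i=2: res = 36+5 = 41
m=3,i=3: res = 41+6 = 47
m=3,i=4: res = 47+7 = 54

54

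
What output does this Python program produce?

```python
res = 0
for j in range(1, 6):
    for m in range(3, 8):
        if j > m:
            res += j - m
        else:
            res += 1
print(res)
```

26

j=1,m=3: not 1>3, res = 0+1 = 1
j=1,m=4: not 1>4, res = 1+1 = 2
j=1,m=5: not 1>5, res = 2+1 = 3
j=1,m=6: not 1>6, res = 3+1 = 4
j=1,m=7: not 1>7, res = 4+1 = 5
j=2,m=3: not 2>3, res = 5+1 = 6
j=2,m=4: not 2>4, res = 6+1 = 7
j=2,m=5: not 2>5, res = 7+1 = 8
j=2,m=6: not 2>6, res = 8+1 = 9
j=2,m=7: not 2>7, res = 9+1 = 10
j=3,m=3: not 3>3, res = 10+1 = 11
j=3,m=4: not 3>4, res = 11+1 = 12
j=3,m=5: not 3>5, res = 12+1 = 13
j=3,m=6: not 3>6, res = 13+1 = 14
j=3,m=7: not 3>7, res = 14+1 = 15
j=4,m=3: 4>3, res = 15+1 = 16
j=4,m=4: not 4>4, res = 16+1 = 17
j=4,m=5: not 4>5, res = 17+1 = 18
j=4,m=6: not 4>6, res = 18+1 = 19
j=4,m=7: not 4>7, res = 19+1 = 20
j=5,m=3: 5>3, res = 20+2 = 22
j=5,m=4: 5>4, res = 22+1 = 23
j=5,m=5: not 5>5, res = 23+1 = 24
j=5,m=6: not 5>6, res = 24+1 = 25
j=5,m=7: not 5>7, res = 25+1 = 26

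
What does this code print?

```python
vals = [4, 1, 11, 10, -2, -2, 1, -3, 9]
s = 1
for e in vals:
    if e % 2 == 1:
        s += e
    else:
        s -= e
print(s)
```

10

e=4: not odd, s = 1-4 = -3
e=1: odd, s = (-3)+1 = -2
e=11: odd, s = (-2)+11 = 9
e=10: not odd, s = 9-10 = -1
e=-2: not odd, s = (-1)-(-2) = 1
e=-2: not odd, s = 1-(-2) = 3
e=1: odd, s = 3+1 = 4
e=-3: odd, s = 4+(-3) = 1
e=9: odd, s = 1+9 = 10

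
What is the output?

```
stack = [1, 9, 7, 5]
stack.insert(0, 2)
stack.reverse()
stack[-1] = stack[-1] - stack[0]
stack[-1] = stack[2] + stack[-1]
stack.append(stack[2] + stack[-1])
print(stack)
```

[5, 7, 9, 1, 6, 15]

insert 2 at 0 → [2, 1, 9, 7, 5]
reverse → [5, 7, 9, 1, 2]
stack[-1] = stack[-1]-stack[0] = 2-5 = -3 → [5, 7, 9, 1, -3]
stack[-1] = stack[2]+stack[-1] = 9+(-3) = 6 → [5, 7, 9, 1, 6]
append stack[2]+stack[-1] = 9+6 = 15 → [5, 7, 9, 1, 6, 15]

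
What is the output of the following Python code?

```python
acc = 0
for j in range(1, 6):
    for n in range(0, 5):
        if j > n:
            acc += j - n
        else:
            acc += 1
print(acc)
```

45

j=1,n=0: 1>0, acc = 0+1 = 1
j=1,n=1: not 1>1, acc = 1+1 = 2
j=1,n=2: not 1>2, acc = 2+1 = 3
j=1,n=3: not 1>3, acc = 3+1 = 4
j=1,n=4: not 1>4, acc = 4+1 = 5
j=2,n=0: 2>0, acc = 5+2 = 7
j=2,n=1: 2>1, acc = 7+1 = 8
j=2,n=2: not 2>2, acc = 8+1 = 9
j=2,n=3: not 2>3, acc = 9+1 = 10
j=2,n=4: not 2>4, acc = 10+1 = 11
j=3,n=0: 3>0, acc = 11+3 = 14
j=3,n=1: 3>1, acc = 14+2 = 16
j=3,n=2: 3>2, acc = 16+1 = 17
j=3,n=3: not 3>3, acc = 17+1 = 18
j=3,n=4: not 3>4, acc = 18+1 = 19
j=4,n=0: 4>0, acc = 19+4 = 23
j=4,n=1: 4>1, acc = 23+3 = 26
j=4,n=2: 4>2, acc = 26+2 = 28
j=4,n=3: 4>3, acc = 28+1 = 29
j=4,n=4: not 4>4, acc = 29+1 = 30
j=5,n=0: 5>0, acc = 30+5 = 35
j=5,n=1: 5>1, acc = 35+4 = 39
j=5,n=2: 5>2, acc = 39+3 = 42
j=5,n=3: 5>3, acc = 42+2 = 44
j=5,n=4: 5>4, acc = 44+1 = 45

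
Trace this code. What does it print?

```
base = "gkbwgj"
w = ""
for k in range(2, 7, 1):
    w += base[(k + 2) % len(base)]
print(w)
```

gjgkb

k=2: add base[4]='g' → 'g'
k=3: add base[5]='j' → 'gj'
k=4: add base[0]='g' → 'gjg'
k=5: add base[1]='k' → 'gjgk'
k=6: add base[2]='b' → 'gjgkb'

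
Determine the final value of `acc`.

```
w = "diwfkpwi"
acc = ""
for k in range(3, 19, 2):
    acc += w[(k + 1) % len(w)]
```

k=3: add w[4]='k' → 'k'
k=5: add w[6]='w' → 'kw'
k=7: add w[0]='d' → 'kwd'
k=9: add w[2]='w' → 'kwdw'
k=11: add w[4]='k' → 'kwdwk'
k=13: add w[6]='w' → 'kwdwkw'
k=15: add w[0]='d' → 'kwdwkwd'
k=17: add w[2]='w' → 'kwdwkwdw'

'kwdwkwdw'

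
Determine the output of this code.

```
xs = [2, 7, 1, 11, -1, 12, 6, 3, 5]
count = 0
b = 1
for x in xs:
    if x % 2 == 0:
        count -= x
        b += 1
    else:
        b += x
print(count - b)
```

x=2: even, count = 0-2 = -2; b=2
x=7: not even; b=9
x=1: not even; b=10
x=11: not even; b=21
x=-1: not even; b=20
x=12: even, count = (-2)-12 = -14; b=21
x=6: even, count = (-14)-6 = -20; b=22
x=3: not even; b=25
x=5: not even; b=30
count-b = (-20)-30 = -50

-50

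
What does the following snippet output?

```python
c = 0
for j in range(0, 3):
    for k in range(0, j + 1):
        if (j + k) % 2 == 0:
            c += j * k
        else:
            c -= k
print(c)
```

j=0,k=0: even sum, c = 0+0 = 0
j=1,k=0: odd sum, c = 0-0 = 0
j=1,k=1: even sum, c = 0+1 = 1
j=2,k=0: even sum, c = 1+0 = 1
j=2,k=1: odd sum, c = 1-1 = 0
j=2,k=2: even sum, c = 0+4 = 4

4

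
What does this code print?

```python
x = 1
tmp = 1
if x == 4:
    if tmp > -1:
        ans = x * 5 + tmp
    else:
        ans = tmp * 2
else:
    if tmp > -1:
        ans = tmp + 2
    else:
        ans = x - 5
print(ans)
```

3

x=1, tmp=1
x == 4 is False; tmp > -1 is True
→ ans = tmp + 2 = 3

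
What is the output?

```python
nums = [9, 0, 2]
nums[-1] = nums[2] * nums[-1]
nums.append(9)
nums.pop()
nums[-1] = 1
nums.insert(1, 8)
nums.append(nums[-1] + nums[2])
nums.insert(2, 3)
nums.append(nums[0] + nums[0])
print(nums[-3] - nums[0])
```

nums[-1] = nums[2]*nums[-1] = 2*2 = 4 → [9, 0, 4]
append 9 → [9, 0, 4, 9]
pop() removes 9 → [9, 0, 4]
nums[-1] = 1 → [9, 0, 1]
insert 8 at 1 → [9, 8, 0, 1]
append nums[-1]+nums[2] = 1+0 = 1 → [9, 8, 0, 1, 1]
insert 3 at 2 → [9, 8, 3, 0, 1, 1]
append nums[0]+nums[0] = 9+9 = 18 → [9, 8, 3, 0, 1, 1, 18]
nums[-3]-nums[0] = 1-9 = -8

-8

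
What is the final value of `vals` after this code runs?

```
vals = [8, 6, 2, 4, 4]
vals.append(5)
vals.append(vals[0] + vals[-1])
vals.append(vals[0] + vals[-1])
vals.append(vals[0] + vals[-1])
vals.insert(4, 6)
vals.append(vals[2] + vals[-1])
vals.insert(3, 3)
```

append 5 → [8, 6, 2, 4, 4, 5]
append vals[0]+vals[-1] = 8+5 = 13 → [8, 6, 2, 4, 4, 5, 13]
append vals[0]+vals[-1] = 8+13 = 21 → [8, 6, 2, 4, 4, 5, 13, 21]
append vals[0]+vals[-1] = 8+21 = 29 → [8, 6, 2, 4, 4, 5, 13, 21, 29]
insert 6 at 4 → [8, 6, 2, 4, 6, 4, 5, 13, 21, 29]
append vals[2]+vals[-1] = 2+29 = 31 → [8, 6, 2, 4, 6, 4, 5, 13, 21, 29, 31]
insert 3 at 3 → [8, 6, 2, 3, 4, 6, 4, 5, 13, 21, 29, 31]

[8, 6, 2, 3, 4, 6, 4, 5, 13, 21, 29, 31]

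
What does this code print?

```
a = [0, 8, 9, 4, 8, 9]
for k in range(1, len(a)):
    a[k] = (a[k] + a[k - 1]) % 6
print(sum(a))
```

17

k=1: a[1] = (8+0)%6 = 2 → [0, 2, 9, 4, 8, 9]
k=2: a[2] = (9+2)%6 = 5 → [0, 2, 5, 4, 8, 9]
k=3: a[3] = (4+5)%6 = 3 → [0, 2, 5, 3, 8, 9]
k=4: a[4] = (8+3)%6 = 5 → [0, 2, 5, 3, 5, 9]
k=5: a[5] = (9+5)%6 = 2 → [0, 2, 5, 3, 5, 2]
sum = 17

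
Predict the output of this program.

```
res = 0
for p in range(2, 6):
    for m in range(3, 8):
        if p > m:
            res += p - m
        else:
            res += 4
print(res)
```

p=2,m=3: not 2>3, res = 0+4 = 4
p=2,m=4: not 2>4, res = 4+4 = 8
p=2,m=5: not 2>5, res = 8+4 = 12
p=2,m=6: not 2>6, res = 12+4 = 16
p=2,m=7: not 2>7, res = 16+4 = 20
p=3,m=3: not 3>3, res = 20+4 = 24
p=3,m=4: not 3>4, res = 24+4 = 28
p=3,m=5: not 3>5, res = 28+4 = 32
p=3,m=6: not 3>6, res = 32+4 = 36
p=3,m=7: not 3>7, res = 36+4 = 40
p=4,m=3: 4>3, res = 40+1 = 41
p=4,m=4: not 4>4, res = 41+4 = 45
p=4,m=5: not 4>5, res = 45+4 = 49
p=4,m=6: not 4>6, res = 49+4 = 53
p=4,m=7: not 4>7, res = 53+4 = 57
p=5,m=3: 5>3, res = 57+2 = 59
p=5,m=4: 5>4, res = 59+1 = 60
p=5,m=5: not 5>5, res = 60+4 = 64
p=5,m=6: not 5>6, res = 64+4 = 68
p=5,m=7: not 5>7, res = 68+4 = 72

72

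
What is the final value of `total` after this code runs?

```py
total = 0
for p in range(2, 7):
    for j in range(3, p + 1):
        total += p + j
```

90

p=3,j=3: total = 0+6 = 6
p=4,j=3: total = 6+7 = 13
p=4,j=4: total = 13+8 = 21
p=5,j=3: total = 21+8 = 29
p=5,j=4: total = 29+9 = 38
p=5,j=5: total = 38+10 = 48
p=6,j=3: total = 48+9 = 57
p=6,j=4: total = 57+10 = 67
p=6,j=5: total = 67+11 = 78
p=6,j=6: total = 78+12 = 90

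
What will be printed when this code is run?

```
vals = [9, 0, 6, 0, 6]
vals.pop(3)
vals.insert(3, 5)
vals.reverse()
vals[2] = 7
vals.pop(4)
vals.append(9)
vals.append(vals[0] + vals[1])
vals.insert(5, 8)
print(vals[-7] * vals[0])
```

36

pop(3) removes 0 → [9, 0, 6, 6]
insert 5 at 3 → [9, 0, 6, 5, 6]
reverse → [6, 5, 6, 0, 9]
vals[2] = 7 → [6, 5, 7, 0, 9]
pop(4) removes 9 → [6, 5, 7, 0]
append 9 → [6, 5, 7, 0, 9]
append vals[0]+vals[1] = 6+5 = 11 → [6, 5, 7, 0, 9, 11]
insert 8 at 5 → [6, 5, 7, 0, 9, 8, 11]
vals[-7]*vals[0] = 6*6 = 36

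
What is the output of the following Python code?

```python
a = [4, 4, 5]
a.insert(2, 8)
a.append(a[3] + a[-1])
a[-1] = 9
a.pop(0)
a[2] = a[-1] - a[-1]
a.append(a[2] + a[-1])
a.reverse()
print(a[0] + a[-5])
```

18

insert 8 at 2 → [4, 4, 8, 5]
append a[3]+a[-1] = 5+5 = 10 → [4, 4, 8, 5, 10]
a[-1] = 9 → [4, 4, 8, 5, 9]
pop(0) removes 4 → [4, 8, 5, 9]
a[2] = a[-1]-a[-1] = 9-9 = 0 → [4, 8, 0, 9]
append a[2]+a[-1] = 0+9 = 9 → [4, 8, 0, 9, 9]
reverse → [9, 9, 0, 8, 4]
a[0]+a[-5] = 9+9 = 18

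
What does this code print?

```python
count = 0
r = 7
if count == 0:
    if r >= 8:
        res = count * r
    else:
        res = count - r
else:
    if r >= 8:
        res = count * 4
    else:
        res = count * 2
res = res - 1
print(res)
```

-8

count=0, r=7
count == 0 is True; r >= 8 is False
→ res = count - r = -7
res = (-7)-1 = -8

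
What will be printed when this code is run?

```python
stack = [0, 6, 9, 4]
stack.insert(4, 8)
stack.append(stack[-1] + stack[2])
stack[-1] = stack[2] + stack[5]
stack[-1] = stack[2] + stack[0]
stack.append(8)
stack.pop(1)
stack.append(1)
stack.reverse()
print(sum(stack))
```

insert 8 at 4 → [0, 6, 9, 4, 8]
append stack[-1]+stack[2] = 8+9 = 17 → [0, 6, 9, 4, 8, 17]
stack[-1] = stack[2]+stack[5] = 9+17 = 26 → [0, 6, 9, 4, 8, 26]
stack[-1] = stack[2]+stack[0] = 9+0 = 9 → [0, 6, 9, 4, 8, 9]
append 8 → [0, 6, 9, 4, 8, 9, 8]
pop(1) removes 6 → [0, 9, 4, 8, 9, 8]
append 1 → [0, 9, 4, 8, 9, 8, 1]
reverse → [1, 8, 9, 8, 4, 9, 0]
sum = 39

39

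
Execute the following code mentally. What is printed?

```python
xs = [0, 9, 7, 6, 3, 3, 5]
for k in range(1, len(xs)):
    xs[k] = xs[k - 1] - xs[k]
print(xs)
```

k=1: xs[1] = 0-9 = -9 → [0, -9, 7, 6, 3, 3, 5]
k=2: xs[2] = (-9)-7 = -16 → [0, -9, -16, 6, 3, 3, 5]
k=3: xs[3] = (-16)-6 = -22 → [0, -9, -16, -22, 3, 3, 5]
k=4: xs[4] = (-22)-3 = -25 → [0, -9, -16, -22, -25, 3, 5]
k=5: xs[5] = (-25)-3 = -28 → [0, -9, -16, -22, -25, -28, 5]
k=6: xs[6] = (-28)-5 = -33 → [0, -9, -16, -22, -25, -28, -33]

[0, -9, -16, -22, -25, -28, -33]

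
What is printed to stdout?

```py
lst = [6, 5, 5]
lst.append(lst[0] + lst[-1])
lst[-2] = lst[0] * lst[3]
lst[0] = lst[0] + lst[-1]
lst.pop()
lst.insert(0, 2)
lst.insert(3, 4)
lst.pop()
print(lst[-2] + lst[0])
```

7

append lst[0]+lst[-1] = 6+5 = 11 → [6, 5, 5, 11]
lst[-2] = lst[0]*lst[3] = 6*11 = 66 → [6, 5, 66, 11]
lst[0] = lst[0]+lst[-1] = 6+11 = 17 → [17, 5, 66, 11]
pop() removes 11 → [17, 5, 66]
insert 2 at 0 → [2, 17, 5, 66]
insert 4 at 3 → [2, 17, 5, 4, 66]
pop() removes 66 → [2, 17, 5, 4]
lst[-2]+lst[0] = 5+2 = 7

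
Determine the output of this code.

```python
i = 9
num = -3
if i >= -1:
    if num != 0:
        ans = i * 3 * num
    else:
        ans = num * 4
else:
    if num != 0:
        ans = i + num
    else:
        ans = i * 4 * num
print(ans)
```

i=9, num=-3
i >= -1 is True; num != 0 is True
→ ans = i * 3 * num = -81

-81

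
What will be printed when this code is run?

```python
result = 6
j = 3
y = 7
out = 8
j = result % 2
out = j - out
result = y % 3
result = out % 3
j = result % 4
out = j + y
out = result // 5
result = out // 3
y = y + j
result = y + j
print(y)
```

8

j = 6%2 = 0
out = 0-8 = -8
result = 7%3 = 1
result = (-8)%3 = 1
j = 1%4 = 1
out = 1+7 = 8
out = 1//5 = 0
result = 0//3 = 0
y = 7+1 = 8
result = 8+1 = 9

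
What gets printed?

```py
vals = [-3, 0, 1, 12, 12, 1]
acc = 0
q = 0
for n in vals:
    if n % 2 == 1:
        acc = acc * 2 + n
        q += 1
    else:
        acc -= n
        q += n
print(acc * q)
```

-1539

n=-3: odd, acc = 0*2+(-3) = -3; q=1
n=0: not odd, acc = (-3)-0 = -3; q=1
n=1: odd, acc = (-3)*2+1 = -5; q=2
n=12: not odd, acc = (-5)-12 = -17; q=14
n=12: not odd, acc = (-17)-12 = -29; q=26
n=1: odd, acc = (-29)*2+1 = -57; q=27
acc*q = (-57)*27 = -1539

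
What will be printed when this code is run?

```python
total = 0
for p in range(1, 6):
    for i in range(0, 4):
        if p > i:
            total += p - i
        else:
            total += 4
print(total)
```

p=1,i=0: 1>0, total = 0+1 = 1
p=1,i=1: not 1>1, total = 1+4 = 5
p=1,i=2: not 1>2, total = 5+4 = 9
p=1,i=3: not 1>3, total = 9+4 = 13
p=2,i=0: 2>0, total = 13+2 = 15
p=2,i=1: 2>1, total = 15+1 = 16
p=2,i=2: not 2>2, total = 16+4 = 20
p=2,i=3: not 2>3, total = 20+4 = 24
p=3,i=0: 3>0, total = 24+3 = 27
p=3,i=1: 3>1, total = 27+2 = 29
p=3,i=2: 3>2, total = 29+1 = 30
p=3,i=3: not 3>3, total = 30+4 = 34
p=4,i=0: 4>0, total = 34+4 = 38
p=4,i=1: 4>1, total = 38+3 = 41
p=4,i=2: 4>2, total = 41+2 = 43
p=4,i=3: 4>3, total = 43+1 = 44
p=5,i=0: 5>0, total = 44+5 = 49
p=5,i=1: 5>1, total = 49+4 = 53
p=5,i=2: 5>2, total = 53+3 = 56
p=5,i=3: 5>3, total = 56+2 = 58

58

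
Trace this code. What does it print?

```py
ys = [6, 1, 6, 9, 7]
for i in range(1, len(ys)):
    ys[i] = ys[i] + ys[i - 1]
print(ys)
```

[6, 7, 13, 22, 29]

i=1: ys[1] = 1+6 = 7 → [6, 7, 6, 9, 7]
i=2: ys[2] = 6+7 = 13 → [6, 7, 13, 9, 7]
i=3: ys[3] = 9+13 = 22 → [6, 7, 13, 22, 7]
i=4: ys[4] = 7+22 = 29 → [6, 7, 13, 22, 29]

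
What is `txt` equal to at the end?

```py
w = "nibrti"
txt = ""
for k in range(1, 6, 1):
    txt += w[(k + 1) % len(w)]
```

'brtin'

k=1: add w[2]='b' → 'b'
k=2: add w[3]='r' → 'br'
k=3: add w[4]='t' → 'brt'
k=4: add w[5]='i' → 'brti'
k=5: add w[0]='n' → 'brtin'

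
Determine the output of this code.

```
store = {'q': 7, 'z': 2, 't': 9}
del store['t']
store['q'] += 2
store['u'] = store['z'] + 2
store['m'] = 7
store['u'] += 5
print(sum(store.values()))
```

del 't' → {'q': 7, 'z': 2}
store['q'] = 7+2 = 9 → {'q': 9, 'z': 2}
store['u'] = store['z']+2 = 4 → {'q': 9, 'z': 2, 'u': 4}
store['m'] = 7 → {'q': 9, 'z': 2, 'u': 4, 'm': 7}
store['u'] = 4+5 = 9 → {'q': 9, 'z': 2, 'u': 9, 'm': 7}
sum of values = 27

27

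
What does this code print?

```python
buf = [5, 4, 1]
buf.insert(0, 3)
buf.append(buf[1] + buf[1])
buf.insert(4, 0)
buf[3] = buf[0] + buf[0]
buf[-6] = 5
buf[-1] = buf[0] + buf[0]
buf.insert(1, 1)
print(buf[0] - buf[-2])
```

5

insert 3 at 0 → [3, 5, 4, 1]
append buf[1]+buf[1] = 5+5 = 10 → [3, 5, 4, 1, 10]
insert 0 at 4 → [3, 5, 4, 1, 0, 10]
buf[3] = buf[0]+buf[0] = 3+3 = 6 → [3, 5, 4, 6, 0, 10]
buf[-6] = 5 → [5, 5, 4, 6, 0, 10]
buf[-1] = buf[0]+buf[0] = 5+5 = 10 → [5, 5, 4, 6, 0, 10]
insert 1 at 1 → [5, 1, 5, 4, 6, 0, 10]
buf[0]-buf[-2] = 5-0 = 5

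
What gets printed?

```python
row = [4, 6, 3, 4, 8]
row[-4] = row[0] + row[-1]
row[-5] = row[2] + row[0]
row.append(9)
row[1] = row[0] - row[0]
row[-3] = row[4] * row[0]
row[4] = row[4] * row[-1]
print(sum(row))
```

row[-4] = row[0]+row[-1] = 4+8 = 12 → [4, 12, 3, 4, 8]
row[-5] = row[2]+row[0] = 3+4 = 7 → [7, 12, 3, 4, 8]
append 9 → [7, 12, 3, 4, 8, 9]
row[1] = row[0]-row[0] = 7-7 = 0 → [7, 0, 3, 4, 8, 9]
row[-3] = row[4]*row[0] = 8*7 = 56 → [7, 0, 3, 56, 8, 9]
row[4] = row[4]*row[-1] = 8*9 = 72 → [7, 0, 3, 56, 72, 9]
sum = 147

147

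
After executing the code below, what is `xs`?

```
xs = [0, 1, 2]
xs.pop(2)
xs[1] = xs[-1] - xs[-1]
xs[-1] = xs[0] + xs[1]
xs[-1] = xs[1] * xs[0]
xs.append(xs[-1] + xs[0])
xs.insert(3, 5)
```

pop(2) removes 2 → [0, 1]
xs[1] = xs[-1]-xs[-1] = 1-1 = 0 → [0, 0]
xs[-1] = xs[0]+xs[1] = 0+0 = 0 → [0, 0]
xs[-1] = xs[1]*xs[0] = 0*0 = 0 → [0, 0]
append xs[-1]+xs[0] = 0+0 = 0 → [0, 0, 0]
insert 5 at 3 → [0, 0, 0, 5]

[0, 0, 0, 5]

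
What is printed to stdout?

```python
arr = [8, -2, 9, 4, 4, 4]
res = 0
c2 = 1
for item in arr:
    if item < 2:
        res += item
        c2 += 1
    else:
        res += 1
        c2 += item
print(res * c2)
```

item=8: not <2, res = 0+1 = 1; c2=9
item=-2: <2, res = 1+(-2) = -1; c2=10
item=9: not <2, res = (-1)+1 = 0; c2=19
item=4: not <2, res = 0+1 = 1; c2=23
item=4: not <2, res = 1+1 = 2; c2=27
item=4: not <2, res = 2+1 = 3; c2=31
res*c2 = 3*31 = 93

93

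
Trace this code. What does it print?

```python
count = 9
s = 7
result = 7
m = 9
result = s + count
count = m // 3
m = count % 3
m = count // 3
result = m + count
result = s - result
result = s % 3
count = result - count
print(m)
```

1

result = 7+9 = 16
count = 9//3 = 3
m = 3%3 = 0
m = 3//3 = 1
result = 1+3 = 4
result = 7-4 = 3
result = 7%3 = 1
count = 1-3 = -2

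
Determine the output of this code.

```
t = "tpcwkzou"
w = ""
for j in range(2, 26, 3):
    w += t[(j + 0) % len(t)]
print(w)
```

j=2: add t[2]='c' → 'c'
j=5: add t[5]='z' → 'cz'
j=8: add t[0]='t' → 'czt'
j=11: add t[3]='w' → 'cztw'
j=14: add t[6]='o' → 'cztwo'
j=17: add t[1]='p' → 'cztwop'
j=20: add t[4]='k' → 'cztwopk'
j=23: add t[7]='u' → 'cztwopku'

cztwopku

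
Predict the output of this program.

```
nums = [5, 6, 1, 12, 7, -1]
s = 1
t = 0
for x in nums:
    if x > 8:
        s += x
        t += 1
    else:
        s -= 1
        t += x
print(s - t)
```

x=5: not >8, s = 1-1 = 0; t=5
x=6: not >8, s = 0-1 = -1; t=11
x=1: not >8, s = (-1)-1 = -2; t=12
x=12: >8, s = (-2)+12 = 10; t=13
x=7: not >8, s = 10-1 = 9; t=20
x=-1: not >8, s = 9-1 = 8; t=19
s-t = 8-19 = -11

-11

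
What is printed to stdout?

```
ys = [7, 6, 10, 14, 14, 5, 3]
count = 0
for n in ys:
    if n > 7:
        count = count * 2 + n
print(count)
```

82

n=7: not >7
n=6: not >7
n=10: >7, count = 0*2+10 = 10
n=14: >7, count = 10*2+14 = 34
n=14: >7, count = 34*2+14 = 82
n=5: not >7
n=3: not >7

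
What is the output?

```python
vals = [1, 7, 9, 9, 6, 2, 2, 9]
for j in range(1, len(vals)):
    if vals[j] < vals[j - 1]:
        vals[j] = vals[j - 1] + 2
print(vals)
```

j=1: 7>=1, unchanged → [1, 7, 9, 9, 6, 2, 2, 9]
j=2: 9>=7, unchanged → [1, 7, 9, 9, 6, 2, 2, 9]
j=3: 9>=9, unchanged → [1, 7, 9, 9, 6, 2, 2, 9]
j=4: 6<9, vals[4] = 9+2 = 11 → [1, 7, 9, 9, 11, 2, 2, 9]
j=5: 2<11, vals[5] = 11+2 = 13 → [1, 7, 9, 9, 11, 13, 2, 9]
j=6: 2<13, vals[6] = 13+2 = 15 → [1, 7, 9, 9, 11, 13, 15, 9]
j=7: 9<15, vals[7] = 15+2 = 17 → [1, 7, 9, 9, 11, 13, 15, 17]

[1, 7, 9, 9, 11, 13, 15, 17]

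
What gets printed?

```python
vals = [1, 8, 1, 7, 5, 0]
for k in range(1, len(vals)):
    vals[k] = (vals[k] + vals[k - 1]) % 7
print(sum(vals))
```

11

k=1: vals[1] = (8+1)%7 = 2 → [1, 2, 1, 7, 5, 0]
k=2: vals[2] = (1+2)%7 = 3 → [1, 2, 3, 7, 5, 0]
k=3: vals[3] = (7+3)%7 = 3 → [1, 2, 3, 3, 5, 0]
k=4: vals[4] = (5+3)%7 = 1 → [1, 2, 3, 3, 1, 0]
k=5: vals[5] = (0+1)%7 = 1 → [1, 2, 3, 3, 1, 1]
sum = 11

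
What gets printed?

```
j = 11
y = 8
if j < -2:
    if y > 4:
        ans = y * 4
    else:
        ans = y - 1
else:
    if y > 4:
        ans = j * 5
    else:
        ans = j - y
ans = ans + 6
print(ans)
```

61

j=11, y=8
j < -2 is False; y > 4 is True
→ ans = j * 5 = 55
ans = 55+6 = 61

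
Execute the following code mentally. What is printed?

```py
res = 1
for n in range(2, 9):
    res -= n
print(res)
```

-34

n=2: res = 1-2 = -1
n=3: res = (-1)-3 = -4
n=4: res = (-4)-4 = -8
n=5: res = (-8)-5 = -13
n=6: res = (-13)-6 = -19
n=7: res = (-19)-7 = -26
n=8: res = (-26)-8 = -34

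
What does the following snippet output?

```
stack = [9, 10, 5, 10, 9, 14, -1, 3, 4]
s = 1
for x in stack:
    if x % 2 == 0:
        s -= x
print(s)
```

-37

x=9: not even
x=10: even, s = 1-10 = -9
x=5: not even
x=10: even, s = (-9)-10 = -19
x=9: not even
x=14: even, s = (-19)-14 = -33
x=-1: not even
x=3: not even
x=4: even, s = (-33)-4 = -37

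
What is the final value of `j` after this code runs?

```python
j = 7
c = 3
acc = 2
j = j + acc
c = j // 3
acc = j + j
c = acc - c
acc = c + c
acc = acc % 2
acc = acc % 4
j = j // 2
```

j = 7+2 = 9
c = 9//3 = 3
acc = 9+9 = 18
c = 18-3 = 15
acc = 15+15 = 30
acc = 30%2 = 0
acc = 0%4 = 0
j = 9//2 = 4

4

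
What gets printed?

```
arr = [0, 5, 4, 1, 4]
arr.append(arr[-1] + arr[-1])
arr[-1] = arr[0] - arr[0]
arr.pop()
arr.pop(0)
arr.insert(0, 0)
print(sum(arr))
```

append arr[-1]+arr[-1] = 4+4 = 8 → [0, 5, 4, 1, 4, 8]
arr[-1] = arr[0]-arr[0] = 0-0 = 0 → [0, 5, 4, 1, 4, 0]
pop() removes 0 → [0, 5, 4, 1, 4]
pop(0) removes 0 → [5, 4, 1, 4]
insert 0 at 0 → [0, 5, 4, 1, 4]
sum = 14

14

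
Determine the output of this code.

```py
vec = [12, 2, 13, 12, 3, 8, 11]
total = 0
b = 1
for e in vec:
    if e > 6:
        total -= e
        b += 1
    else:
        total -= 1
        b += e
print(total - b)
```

e=12: >6, total = 0-12 = -12; b=2
e=2: not >6, total = (-12)-1 = -13; b=4
e=13: >6, total = (-13)-13 = -26; b=5
e=12: >6, total = (-26)-12 = -38; b=6
e=3: not >6, total = (-38)-1 = -39; b=9
e=8: >6, total = (-39)-8 = -47; b=10
e=11: >6, total = (-47)-11 = -58; b=11
total-b = (-58)-11 = -69

-69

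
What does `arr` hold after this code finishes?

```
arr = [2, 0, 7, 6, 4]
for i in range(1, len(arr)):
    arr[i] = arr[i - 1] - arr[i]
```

i=1: arr[1] = 2-0 = 2 → [2, 2, 7, 6, 4]
i=2: arr[2] = 2-7 = -5 → [2, 2, -5, 6, 4]
i=3: arr[3] = (-5)-6 = -11 → [2, 2, -5, -11, 4]
i=4: arr[4] = (-11)-4 = -15 → [2, 2, -5, -11, -15]

[2, 2, -5, -11, -15]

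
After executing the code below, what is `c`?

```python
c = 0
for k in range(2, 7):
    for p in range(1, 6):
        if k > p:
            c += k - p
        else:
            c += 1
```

45

k=2,p=1: 2>1, c = 0+1 = 1
k=2,p=2: not 2>2, c = 1+1 = 2
k=2,p=3: not 2>3, c = 2+1 = 3
k=2,p=4: not 2>4, c = 3+1 = 4
k=2,p=5: not 2>5, c = 4+1 = 5
k=3,p=1: 3>1, c = 5+2 = 7
k=3,p=2: 3>2, c = 7+1 = 8
k=3,p=3: not 3>3, c = 8+1 = 9
k=3,p=4: not 3>4, c = 9+1 = 10
k=3,p=5: not 3>5, c = 10+1 = 11
k=4,p=1: 4>1, c = 11+3 = 14
k=4,p=2: 4>2, c = 14+2 = 16
k=4,p=3: 4>3, c = 16+1 = 17
k=4,p=4: not 4>4, c = 17+1 = 18
k=4,p=5: not 4>5, c = 18+1 = 19
k=5,p=1: 5>1, c = 19+4 = 23
k=5,p=2: 5>2, c = 23+3 = 26
k=5,p=3: 5>3, c = 26+2 = 28
k=5,p=4: 5>4, c = 28+1 = 29
k=5,p=5: not 5>5, c = 29+1 = 30
k=6,p=1: 6>1, c = 30+5 = 35
k=6,p=2: 6>2, c = 35+4 = 39
k=6,p=3: 6>3, c = 39+3 = 42
k=6,p=4: 6>4, c = 42+2 = 44
k=6,p=5: 6>5, c = 44+1 = 45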